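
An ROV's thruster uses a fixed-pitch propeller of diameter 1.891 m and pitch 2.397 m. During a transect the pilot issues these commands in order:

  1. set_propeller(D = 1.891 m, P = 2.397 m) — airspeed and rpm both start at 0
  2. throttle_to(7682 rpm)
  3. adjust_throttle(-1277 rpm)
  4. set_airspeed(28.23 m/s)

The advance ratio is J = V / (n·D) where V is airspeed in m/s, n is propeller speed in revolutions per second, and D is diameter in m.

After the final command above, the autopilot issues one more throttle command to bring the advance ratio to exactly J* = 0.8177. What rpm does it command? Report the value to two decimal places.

set_propeller: D = 1.891 m, P = 2.397 m (p = P/D = 1.267583); state ← (V=0, rpm=0)
throttle_to(7682): rpm ← 7682
adjust_throttle(-1277): rpm ← 7682 -1277 = 6405
set_airspeed(28.23): V ← 28.23 m/s
final state: V = 28.23 m/s, rpm = 6405 → n = rpm/60 = 106.750000 rev/s
target J* = 0.8177; solve J* = V/(n·D) for n: n = V/(J*·D) = 28.23/(0.8177 × 1.891) = 18.256829 rev/s
rpm = 60·n = 1095.409749

rpm = 1095.41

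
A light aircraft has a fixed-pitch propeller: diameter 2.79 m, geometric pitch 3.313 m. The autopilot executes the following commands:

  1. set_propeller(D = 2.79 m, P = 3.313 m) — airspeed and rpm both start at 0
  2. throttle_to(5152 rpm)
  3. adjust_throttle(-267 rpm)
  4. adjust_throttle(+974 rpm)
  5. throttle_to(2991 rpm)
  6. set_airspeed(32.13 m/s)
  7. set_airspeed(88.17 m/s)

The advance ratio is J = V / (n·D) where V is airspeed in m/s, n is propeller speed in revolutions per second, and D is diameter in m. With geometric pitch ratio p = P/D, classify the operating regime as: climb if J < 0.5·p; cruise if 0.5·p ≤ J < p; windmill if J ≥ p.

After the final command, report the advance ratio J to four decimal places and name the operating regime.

J = 0.6339, regime = cruise

set_propeller: D = 2.79 m, P = 3.313 m (p = P/D = 1.187455); state ← (V=0, rpm=0)
throttle_to(5152): rpm ← 5152
adjust_throttle(-267): rpm ← 5152 -267 = 4885
adjust_throttle(+974): rpm ← 4885 +974 = 5859
throttle_to(2991): rpm ← 2991
set_airspeed(32.13): V ← 32.13 m/s
set_airspeed(88.17): V ← 88.17 m/s
final state: V = 88.17 m/s, rpm = 2991 → n = rpm/60 = 49.850000 rev/s
J = V / (n·D) = 88.17 / (49.850000 × 2.79) = 0.633945
regime bands: climb J<0.5937 | cruise [0.5937, 1.1875) | windmill J≥1.1875
J = 0.6339 → cruise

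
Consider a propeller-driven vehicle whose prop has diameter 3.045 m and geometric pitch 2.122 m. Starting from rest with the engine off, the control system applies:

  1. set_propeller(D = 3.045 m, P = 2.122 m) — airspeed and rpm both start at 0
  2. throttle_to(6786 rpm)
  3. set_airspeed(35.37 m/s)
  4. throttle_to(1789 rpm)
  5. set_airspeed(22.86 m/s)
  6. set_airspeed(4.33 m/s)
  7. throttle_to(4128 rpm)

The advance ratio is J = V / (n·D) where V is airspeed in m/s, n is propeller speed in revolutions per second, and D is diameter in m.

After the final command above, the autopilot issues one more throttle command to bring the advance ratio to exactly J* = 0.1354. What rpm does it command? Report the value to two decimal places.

set_propeller: D = 3.045 m, P = 2.122 m (p = P/D = 0.696880); state ← (V=0, rpm=0)
throttle_to(6786): rpm ← 6786
set_airspeed(35.37): V ← 35.37 m/s
throttle_to(1789): rpm ← 1789
set_airspeed(22.86): V ← 22.86 m/s
set_airspeed(4.33): V ← 4.33 m/s
throttle_to(4128): rpm ← 4128
final state: V = 4.33 m/s, rpm = 4128 → n = rpm/60 = 68.800000 rev/s
target J* = 0.1354; solve J* = V/(n·D) for n: n = V/(J*·D) = 4.33/(0.1354 × 3.045) = 10.502240 rev/s
rpm = 60·n = 630.134395

rpm = 630.13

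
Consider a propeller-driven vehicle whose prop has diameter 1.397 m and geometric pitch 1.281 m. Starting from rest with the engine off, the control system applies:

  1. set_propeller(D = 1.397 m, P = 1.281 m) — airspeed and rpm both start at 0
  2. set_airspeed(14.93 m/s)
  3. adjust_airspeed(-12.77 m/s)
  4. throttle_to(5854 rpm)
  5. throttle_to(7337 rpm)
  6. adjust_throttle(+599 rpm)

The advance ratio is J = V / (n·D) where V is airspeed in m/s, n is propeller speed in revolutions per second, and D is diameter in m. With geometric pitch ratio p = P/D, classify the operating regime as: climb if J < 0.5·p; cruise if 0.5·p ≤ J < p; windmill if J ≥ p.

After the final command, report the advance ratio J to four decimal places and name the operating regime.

J = 0.0117, regime = climb

set_propeller: D = 1.397 m, P = 1.281 m (p = P/D = 0.916965); state ← (V=0, rpm=0)
set_airspeed(14.93): V ← 14.93 m/s
adjust_airspeed(-12.77): V ← 14.93 -12.77 = 2.16 m/s
throttle_to(5854): rpm ← 5854
throttle_to(7337): rpm ← 7337
adjust_throttle(+599): rpm ← 7337 +599 = 7936
final state: V = 2.16 m/s, rpm = 7936 → n = rpm/60 = 132.266667 rev/s
J = V / (n·D) = 2.16 / (132.266667 × 1.397) = 0.011690
regime bands: climb J<0.4585 | cruise [0.4585, 0.9170) | windmill J≥0.9170
J = 0.0117 → climb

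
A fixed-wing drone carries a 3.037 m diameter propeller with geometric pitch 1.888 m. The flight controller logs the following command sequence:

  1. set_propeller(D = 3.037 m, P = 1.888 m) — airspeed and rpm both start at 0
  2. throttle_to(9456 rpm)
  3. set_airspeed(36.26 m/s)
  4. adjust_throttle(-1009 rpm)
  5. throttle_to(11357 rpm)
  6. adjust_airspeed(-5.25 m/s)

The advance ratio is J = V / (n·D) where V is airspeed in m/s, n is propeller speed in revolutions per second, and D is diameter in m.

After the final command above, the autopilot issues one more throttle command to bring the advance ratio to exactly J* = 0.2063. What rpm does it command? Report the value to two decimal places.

set_propeller: D = 3.037 m, P = 1.888 m (p = P/D = 0.621666); state ← (V=0, rpm=0)
throttle_to(9456): rpm ← 9456
set_airspeed(36.26): V ← 36.26 m/s
adjust_throttle(-1009): rpm ← 9456 -1009 = 8447
throttle_to(11357): rpm ← 11357
adjust_airspeed(-5.25): V ← 36.26 -5.25 = 31.01 m/s
final state: V = 31.01 m/s, rpm = 11357 → n = rpm/60 = 189.283333 rev/s
target J* = 0.2063; solve J* = V/(n·D) for n: n = V/(J*·D) = 31.01/(0.2063 × 3.037) = 49.494592 rev/s
rpm = 60·n = 2969.675505

rpm = 2969.68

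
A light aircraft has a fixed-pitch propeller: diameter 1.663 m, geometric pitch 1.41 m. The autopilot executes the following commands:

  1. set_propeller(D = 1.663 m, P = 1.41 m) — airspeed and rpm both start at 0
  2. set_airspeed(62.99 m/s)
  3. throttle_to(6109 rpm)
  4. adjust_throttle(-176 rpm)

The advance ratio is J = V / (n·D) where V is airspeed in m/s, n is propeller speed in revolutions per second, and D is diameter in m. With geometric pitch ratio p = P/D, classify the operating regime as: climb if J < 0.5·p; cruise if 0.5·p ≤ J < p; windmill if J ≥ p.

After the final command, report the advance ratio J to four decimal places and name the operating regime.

set_propeller: D = 1.663 m, P = 1.41 m (p = P/D = 0.847865); state ← (V=0, rpm=0)
set_airspeed(62.99): V ← 62.99 m/s
throttle_to(6109): rpm ← 6109
adjust_throttle(-176): rpm ← 6109 -176 = 5933
final state: V = 62.99 m/s, rpm = 5933 → n = rpm/60 = 98.883333 rev/s
J = V / (n·D) = 62.99 / (98.883333 × 1.663) = 0.383051
regime bands: climb J<0.4239 | cruise [0.4239, 0.8479) | windmill J≥0.8479
J = 0.3831 → climb

J = 0.3831, regime = climb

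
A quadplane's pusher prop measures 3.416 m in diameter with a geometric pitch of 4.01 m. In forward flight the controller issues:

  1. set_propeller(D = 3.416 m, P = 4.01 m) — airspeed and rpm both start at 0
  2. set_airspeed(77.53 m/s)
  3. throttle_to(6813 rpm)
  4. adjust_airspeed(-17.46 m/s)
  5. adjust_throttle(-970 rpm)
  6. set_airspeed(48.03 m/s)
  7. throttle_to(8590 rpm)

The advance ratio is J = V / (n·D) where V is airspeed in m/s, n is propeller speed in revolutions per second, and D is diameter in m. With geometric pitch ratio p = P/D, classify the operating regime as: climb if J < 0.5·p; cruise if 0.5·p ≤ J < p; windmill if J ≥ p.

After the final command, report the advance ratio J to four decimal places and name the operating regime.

set_propeller: D = 3.416 m, P = 4.01 m (p = P/D = 1.173888); state ← (V=0, rpm=0)
set_airspeed(77.53): V ← 77.53 m/s
throttle_to(6813): rpm ← 6813
adjust_airspeed(-17.46): V ← 77.53 -17.46 = 60.07 m/s
adjust_throttle(-970): rpm ← 6813 -970 = 5843
set_airspeed(48.03): V ← 48.03 m/s
throttle_to(8590): rpm ← 8590
final state: V = 48.03 m/s, rpm = 8590 → n = rpm/60 = 143.166667 rev/s
J = V / (n·D) = 48.03 / (143.166667 × 3.416) = 0.098209
regime bands: climb J<0.5869 | cruise [0.5869, 1.1739) | windmill J≥1.1739
J = 0.0982 → climb

J = 0.0982, regime = climb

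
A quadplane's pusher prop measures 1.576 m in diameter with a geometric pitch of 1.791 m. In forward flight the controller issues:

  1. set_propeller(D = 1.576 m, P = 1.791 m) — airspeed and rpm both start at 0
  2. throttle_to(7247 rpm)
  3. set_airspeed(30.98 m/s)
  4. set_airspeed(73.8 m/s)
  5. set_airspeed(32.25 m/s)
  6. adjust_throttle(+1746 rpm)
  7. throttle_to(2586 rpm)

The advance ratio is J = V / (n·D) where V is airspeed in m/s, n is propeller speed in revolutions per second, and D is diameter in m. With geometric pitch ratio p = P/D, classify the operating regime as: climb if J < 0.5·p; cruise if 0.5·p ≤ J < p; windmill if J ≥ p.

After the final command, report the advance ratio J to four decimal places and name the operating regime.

set_propeller: D = 1.576 m, P = 1.791 m (p = P/D = 1.136421); state ← (V=0, rpm=0)
throttle_to(7247): rpm ← 7247
set_airspeed(30.98): V ← 30.98 m/s
set_airspeed(73.8): V ← 73.8 m/s
set_airspeed(32.25): V ← 32.25 m/s
adjust_throttle(+1746): rpm ← 7247 +1746 = 8993
throttle_to(2586): rpm ← 2586
final state: V = 32.25 m/s, rpm = 2586 → n = rpm/60 = 43.100000 rev/s
J = V / (n·D) = 32.25 / (43.100000 × 1.576) = 0.474784
regime bands: climb J<0.5682 | cruise [0.5682, 1.1364) | windmill J≥1.1364
J = 0.4748 → climb

J = 0.4748, regime = climb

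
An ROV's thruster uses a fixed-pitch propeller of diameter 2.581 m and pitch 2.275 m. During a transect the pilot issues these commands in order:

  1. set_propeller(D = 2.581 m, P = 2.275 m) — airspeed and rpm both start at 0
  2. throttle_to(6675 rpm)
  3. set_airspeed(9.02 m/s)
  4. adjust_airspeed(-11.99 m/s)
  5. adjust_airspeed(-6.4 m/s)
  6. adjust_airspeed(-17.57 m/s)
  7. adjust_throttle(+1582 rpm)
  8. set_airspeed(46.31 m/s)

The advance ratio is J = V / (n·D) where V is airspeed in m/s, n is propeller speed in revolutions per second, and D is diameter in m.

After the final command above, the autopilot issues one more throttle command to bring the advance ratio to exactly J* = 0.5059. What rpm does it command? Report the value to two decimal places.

set_propeller: D = 2.581 m, P = 2.275 m (p = P/D = 0.881441); state ← (V=0, rpm=0)
throttle_to(6675): rpm ← 6675
set_airspeed(9.02): V ← 9.02 m/s
adjust_airspeed(-11.99): V ← 9.02 -11.99 = -2.97 m/s
adjust_airspeed(-6.4): V ← -2.97 -6.4 = -9.37 m/s
adjust_airspeed(-17.57): V ← -9.37 -17.57 = -26.94 m/s
adjust_throttle(+1582): rpm ← 6675 +1582 = 8257
set_airspeed(46.31): V ← 46.31 m/s
final state: V = 46.31 m/s, rpm = 8257 → n = rpm/60 = 137.616667 rev/s
target J* = 0.5059; solve J* = V/(n·D) for n: n = V/(J*·D) = 46.31/(0.5059 × 2.581) = 35.466807 rev/s
rpm = 60·n = 2128.008446

rpm = 2128.01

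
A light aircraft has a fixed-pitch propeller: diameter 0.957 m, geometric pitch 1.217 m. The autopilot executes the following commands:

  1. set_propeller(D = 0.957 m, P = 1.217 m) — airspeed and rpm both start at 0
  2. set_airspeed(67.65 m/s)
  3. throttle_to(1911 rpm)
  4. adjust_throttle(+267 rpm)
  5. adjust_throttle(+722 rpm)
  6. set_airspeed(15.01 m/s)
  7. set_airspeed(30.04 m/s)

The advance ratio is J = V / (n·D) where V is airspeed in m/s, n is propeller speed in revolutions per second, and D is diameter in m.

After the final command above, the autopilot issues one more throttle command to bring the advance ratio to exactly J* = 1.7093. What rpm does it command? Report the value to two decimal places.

rpm = 1101.85

set_propeller: D = 0.957 m, P = 1.217 m (p = P/D = 1.271682); state ← (V=0, rpm=0)
set_airspeed(67.65): V ← 67.65 m/s
throttle_to(1911): rpm ← 1911
adjust_throttle(+267): rpm ← 1911 +267 = 2178
adjust_throttle(+722): rpm ← 2178 +722 = 2900
set_airspeed(15.01): V ← 15.01 m/s
set_airspeed(30.04): V ← 30.04 m/s
final state: V = 30.04 m/s, rpm = 2900 → n = rpm/60 = 48.333333 rev/s
target J* = 1.7093; solve J* = V/(n·D) for n: n = V/(J*·D) = 30.04/(1.7093 × 0.957) = 18.364102 rev/s
rpm = 60·n = 1101.846124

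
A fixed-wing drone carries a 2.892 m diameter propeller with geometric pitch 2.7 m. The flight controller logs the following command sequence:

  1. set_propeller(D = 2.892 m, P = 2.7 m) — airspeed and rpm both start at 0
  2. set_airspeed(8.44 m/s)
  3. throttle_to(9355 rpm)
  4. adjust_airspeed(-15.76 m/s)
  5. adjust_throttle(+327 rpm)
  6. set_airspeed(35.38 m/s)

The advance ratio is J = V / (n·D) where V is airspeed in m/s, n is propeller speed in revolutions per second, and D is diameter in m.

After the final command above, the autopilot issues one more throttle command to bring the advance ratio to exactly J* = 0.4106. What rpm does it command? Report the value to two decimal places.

rpm = 1787.69

set_propeller: D = 2.892 m, P = 2.7 m (p = P/D = 0.933610); state ← (V=0, rpm=0)
set_airspeed(8.44): V ← 8.44 m/s
throttle_to(9355): rpm ← 9355
adjust_airspeed(-15.76): V ← 8.44 -15.76 = -7.32 m/s
adjust_throttle(+327): rpm ← 9355 +327 = 9682
set_airspeed(35.38): V ← 35.38 m/s
final state: V = 35.38 m/s, rpm = 9682 → n = rpm/60 = 161.366667 rev/s
target J* = 0.4106; solve J* = V/(n·D) for n: n = V/(J*·D) = 35.38/(0.4106 × 2.892) = 29.794808 rev/s
rpm = 60·n = 1787.688496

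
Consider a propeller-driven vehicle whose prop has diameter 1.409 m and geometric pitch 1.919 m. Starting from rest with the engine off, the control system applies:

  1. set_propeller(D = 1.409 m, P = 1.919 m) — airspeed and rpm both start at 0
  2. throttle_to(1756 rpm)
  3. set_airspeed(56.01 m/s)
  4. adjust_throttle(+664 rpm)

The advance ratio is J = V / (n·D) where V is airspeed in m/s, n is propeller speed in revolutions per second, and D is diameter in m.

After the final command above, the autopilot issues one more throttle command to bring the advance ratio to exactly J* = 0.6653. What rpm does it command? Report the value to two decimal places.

set_propeller: D = 1.409 m, P = 1.919 m (p = P/D = 1.361959); state ← (V=0, rpm=0)
throttle_to(1756): rpm ← 1756
set_airspeed(56.01): V ← 56.01 m/s
adjust_throttle(+664): rpm ← 1756 +664 = 2420
final state: V = 56.01 m/s, rpm = 2420 → n = rpm/60 = 40.333333 rev/s
target J* = 0.6653; solve J* = V/(n·D) for n: n = V/(J*·D) = 56.01/(0.6653 × 1.409) = 59.749883 rev/s
rpm = 60·n = 3584.992955

rpm = 3584.99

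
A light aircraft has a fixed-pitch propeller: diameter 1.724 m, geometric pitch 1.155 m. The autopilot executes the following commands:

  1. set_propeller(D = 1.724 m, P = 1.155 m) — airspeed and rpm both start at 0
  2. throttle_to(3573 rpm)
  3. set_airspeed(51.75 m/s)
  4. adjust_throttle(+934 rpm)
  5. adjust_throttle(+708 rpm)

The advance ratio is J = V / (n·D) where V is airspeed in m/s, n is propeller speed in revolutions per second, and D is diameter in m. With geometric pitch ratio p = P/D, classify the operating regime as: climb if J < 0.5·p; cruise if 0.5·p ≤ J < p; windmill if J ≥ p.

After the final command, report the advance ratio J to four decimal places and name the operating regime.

set_propeller: D = 1.724 m, P = 1.155 m (p = P/D = 0.669954); state ← (V=0, rpm=0)
throttle_to(3573): rpm ← 3573
set_airspeed(51.75): V ← 51.75 m/s
adjust_throttle(+934): rpm ← 3573 +934 = 4507
adjust_throttle(+708): rpm ← 4507 +708 = 5215
final state: V = 51.75 m/s, rpm = 5215 → n = rpm/60 = 86.916667 rev/s
J = V / (n·D) = 51.75 / (86.916667 × 1.724) = 0.345358
regime bands: climb J<0.3350 | cruise [0.3350, 0.6700) | windmill J≥0.6700
J = 0.3454 → cruise

J = 0.3454, regime = cruise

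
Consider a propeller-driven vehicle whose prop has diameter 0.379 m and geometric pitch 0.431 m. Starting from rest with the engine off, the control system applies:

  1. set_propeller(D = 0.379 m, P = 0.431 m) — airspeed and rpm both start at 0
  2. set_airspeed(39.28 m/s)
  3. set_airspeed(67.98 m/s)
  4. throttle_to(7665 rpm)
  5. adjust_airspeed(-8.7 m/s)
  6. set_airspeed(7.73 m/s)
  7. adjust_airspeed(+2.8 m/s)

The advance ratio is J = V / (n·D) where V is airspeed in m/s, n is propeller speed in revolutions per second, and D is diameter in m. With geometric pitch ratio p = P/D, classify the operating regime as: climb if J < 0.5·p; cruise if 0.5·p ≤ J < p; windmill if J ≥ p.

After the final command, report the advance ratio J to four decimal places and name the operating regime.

set_propeller: D = 0.379 m, P = 0.431 m (p = P/D = 1.137203); state ← (V=0, rpm=0)
set_airspeed(39.28): V ← 39.28 m/s
set_airspeed(67.98): V ← 67.98 m/s
throttle_to(7665): rpm ← 7665
adjust_airspeed(-8.7): V ← 67.98 -8.7 = 59.28 m/s
set_airspeed(7.73): V ← 7.73 m/s
adjust_airspeed(+2.8): V ← 7.73 +2.8 = 10.53 m/s
final state: V = 10.53 m/s, rpm = 7665 → n = rpm/60 = 127.750000 rev/s
J = V / (n·D) = 10.53 / (127.750000 × 0.379) = 0.217484
regime bands: climb J<0.5686 | cruise [0.5686, 1.1372) | windmill J≥1.1372
J = 0.2175 → climb

J = 0.2175, regime = climb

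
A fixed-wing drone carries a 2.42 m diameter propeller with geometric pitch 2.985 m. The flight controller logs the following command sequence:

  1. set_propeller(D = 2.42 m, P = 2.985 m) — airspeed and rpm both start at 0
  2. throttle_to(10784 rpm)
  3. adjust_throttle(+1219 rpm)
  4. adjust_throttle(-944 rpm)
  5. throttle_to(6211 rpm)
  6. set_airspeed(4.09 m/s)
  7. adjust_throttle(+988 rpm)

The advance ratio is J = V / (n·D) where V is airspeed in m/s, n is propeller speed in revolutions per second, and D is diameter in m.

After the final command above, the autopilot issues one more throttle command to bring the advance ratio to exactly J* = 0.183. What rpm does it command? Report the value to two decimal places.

set_propeller: D = 2.42 m, P = 2.985 m (p = P/D = 1.233471); state ← (V=0, rpm=0)
throttle_to(10784): rpm ← 10784
adjust_throttle(+1219): rpm ← 10784 +1219 = 12003
adjust_throttle(-944): rpm ← 12003 -944 = 11059
throttle_to(6211): rpm ← 6211
set_airspeed(4.09): V ← 4.09 m/s
adjust_throttle(+988): rpm ← 6211 +988 = 7199
final state: V = 4.09 m/s, rpm = 7199 → n = rpm/60 = 119.983333 rev/s
target J* = 0.183; solve J* = V/(n·D) for n: n = V/(J*·D) = 4.09/(0.183 × 2.42) = 9.235424 rev/s
rpm = 60·n = 554.125457

rpm = 554.13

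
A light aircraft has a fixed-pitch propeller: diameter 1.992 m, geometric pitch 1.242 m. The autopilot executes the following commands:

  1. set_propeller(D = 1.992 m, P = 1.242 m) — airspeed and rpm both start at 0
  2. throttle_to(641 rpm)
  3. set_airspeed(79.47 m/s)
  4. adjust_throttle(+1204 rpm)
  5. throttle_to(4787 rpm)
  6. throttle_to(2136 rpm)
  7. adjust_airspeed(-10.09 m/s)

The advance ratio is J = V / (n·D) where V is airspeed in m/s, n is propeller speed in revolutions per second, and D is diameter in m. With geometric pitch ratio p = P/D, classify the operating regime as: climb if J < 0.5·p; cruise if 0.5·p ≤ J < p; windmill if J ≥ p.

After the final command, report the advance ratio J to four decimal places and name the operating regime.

J = 0.9784, regime = windmill

set_propeller: D = 1.992 m, P = 1.242 m (p = P/D = 0.623494); state ← (V=0, rpm=0)
throttle_to(641): rpm ← 641
set_airspeed(79.47): V ← 79.47 m/s
adjust_throttle(+1204): rpm ← 641 +1204 = 1845
throttle_to(4787): rpm ← 4787
throttle_to(2136): rpm ← 2136
adjust_airspeed(-10.09): V ← 79.47 -10.09 = 69.38 m/s
final state: V = 69.38 m/s, rpm = 2136 → n = rpm/60 = 35.600000 rev/s
J = V / (n·D) = 69.38 / (35.600000 × 1.992) = 0.978352
regime bands: climb J<0.3117 | cruise [0.3117, 0.6235) | windmill J≥0.6235
J = 0.9784 → windmill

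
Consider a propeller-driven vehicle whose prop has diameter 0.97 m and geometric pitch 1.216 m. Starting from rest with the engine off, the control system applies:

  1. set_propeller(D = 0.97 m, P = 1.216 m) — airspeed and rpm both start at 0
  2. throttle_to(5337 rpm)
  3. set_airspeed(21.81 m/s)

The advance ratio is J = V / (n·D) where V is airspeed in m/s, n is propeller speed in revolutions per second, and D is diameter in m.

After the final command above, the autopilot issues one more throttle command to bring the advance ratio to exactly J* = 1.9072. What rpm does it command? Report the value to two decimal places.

set_propeller: D = 0.97 m, P = 1.216 m (p = P/D = 1.253608); state ← (V=0, rpm=0)
throttle_to(5337): rpm ← 5337
set_airspeed(21.81): V ← 21.81 m/s
final state: V = 21.81 m/s, rpm = 5337 → n = rpm/60 = 88.950000 rev/s
target J* = 1.9072; solve J* = V/(n·D) for n: n = V/(J*·D) = 21.81/(1.9072 × 0.97) = 11.789291 rev/s
rpm = 60·n = 707.357469

rpm = 707.36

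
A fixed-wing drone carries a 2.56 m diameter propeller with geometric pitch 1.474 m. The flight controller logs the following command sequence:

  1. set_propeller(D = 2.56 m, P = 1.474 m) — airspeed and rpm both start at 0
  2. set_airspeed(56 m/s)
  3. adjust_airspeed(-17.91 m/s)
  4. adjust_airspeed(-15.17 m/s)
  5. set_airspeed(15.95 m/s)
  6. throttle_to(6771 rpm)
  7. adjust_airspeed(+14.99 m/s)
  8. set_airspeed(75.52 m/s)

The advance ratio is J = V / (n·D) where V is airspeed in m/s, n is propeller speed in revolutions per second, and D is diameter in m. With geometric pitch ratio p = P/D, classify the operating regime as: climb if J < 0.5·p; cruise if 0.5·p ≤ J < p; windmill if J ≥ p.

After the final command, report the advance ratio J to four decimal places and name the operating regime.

J = 0.2614, regime = climb

set_propeller: D = 2.56 m, P = 1.474 m (p = P/D = 0.575781); state ← (V=0, rpm=0)
set_airspeed(56): V ← 56 m/s
adjust_airspeed(-17.91): V ← 56 -17.91 = 38.09 m/s
adjust_airspeed(-15.17): V ← 38.09 -15.17 = 22.92 m/s
set_airspeed(15.95): V ← 15.95 m/s
throttle_to(6771): rpm ← 6771
adjust_airspeed(+14.99): V ← 15.95 +14.99 = 30.94 m/s
set_airspeed(75.52): V ← 75.52 m/s
final state: V = 75.52 m/s, rpm = 6771 → n = rpm/60 = 112.850000 rev/s
J = V / (n·D) = 75.52 / (112.850000 × 2.56) = 0.261409
regime bands: climb J<0.2879 | cruise [0.2879, 0.5758) | windmill J≥0.5758
J = 0.2614 → climb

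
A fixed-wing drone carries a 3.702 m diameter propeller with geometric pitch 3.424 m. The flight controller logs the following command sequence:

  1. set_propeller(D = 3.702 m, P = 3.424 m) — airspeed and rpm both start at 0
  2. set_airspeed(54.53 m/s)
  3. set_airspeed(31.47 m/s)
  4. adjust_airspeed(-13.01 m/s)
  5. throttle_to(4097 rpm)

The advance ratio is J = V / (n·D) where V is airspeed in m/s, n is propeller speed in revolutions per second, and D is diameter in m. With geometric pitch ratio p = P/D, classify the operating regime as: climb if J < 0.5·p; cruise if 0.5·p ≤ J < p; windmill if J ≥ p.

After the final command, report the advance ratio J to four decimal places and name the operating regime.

set_propeller: D = 3.702 m, P = 3.424 m (p = P/D = 0.924905); state ← (V=0, rpm=0)
set_airspeed(54.53): V ← 54.53 m/s
set_airspeed(31.47): V ← 31.47 m/s
adjust_airspeed(-13.01): V ← 31.47 -13.01 = 18.46 m/s
throttle_to(4097): rpm ← 4097
final state: V = 18.46 m/s, rpm = 4097 → n = rpm/60 = 68.283333 rev/s
J = V / (n·D) = 18.46 / (68.283333 × 3.702) = 0.073027
regime bands: climb J<0.4625 | cruise [0.4625, 0.9249) | windmill J≥0.9249
J = 0.0730 → climb

J = 0.0730, regime = climb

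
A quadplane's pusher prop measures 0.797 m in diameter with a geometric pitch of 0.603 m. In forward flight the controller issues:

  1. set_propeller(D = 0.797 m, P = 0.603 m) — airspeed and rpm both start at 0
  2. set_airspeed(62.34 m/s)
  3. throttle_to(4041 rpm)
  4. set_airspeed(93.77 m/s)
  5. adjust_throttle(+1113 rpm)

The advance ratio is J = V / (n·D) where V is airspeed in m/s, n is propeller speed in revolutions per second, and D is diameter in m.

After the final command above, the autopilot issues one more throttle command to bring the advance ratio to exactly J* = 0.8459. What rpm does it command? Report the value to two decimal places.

set_propeller: D = 0.797 m, P = 0.603 m (p = P/D = 0.756587); state ← (V=0, rpm=0)
set_airspeed(62.34): V ← 62.34 m/s
throttle_to(4041): rpm ← 4041
set_airspeed(93.77): V ← 93.77 m/s
adjust_throttle(+1113): rpm ← 4041 +1113 = 5154
final state: V = 93.77 m/s, rpm = 5154 → n = rpm/60 = 85.900000 rev/s
target J* = 0.8459; solve J* = V/(n·D) for n: n = V/(J*·D) = 93.77/(0.8459 × 0.797) = 139.087010 rev/s
rpm = 60·n = 8345.220573

rpm = 8345.22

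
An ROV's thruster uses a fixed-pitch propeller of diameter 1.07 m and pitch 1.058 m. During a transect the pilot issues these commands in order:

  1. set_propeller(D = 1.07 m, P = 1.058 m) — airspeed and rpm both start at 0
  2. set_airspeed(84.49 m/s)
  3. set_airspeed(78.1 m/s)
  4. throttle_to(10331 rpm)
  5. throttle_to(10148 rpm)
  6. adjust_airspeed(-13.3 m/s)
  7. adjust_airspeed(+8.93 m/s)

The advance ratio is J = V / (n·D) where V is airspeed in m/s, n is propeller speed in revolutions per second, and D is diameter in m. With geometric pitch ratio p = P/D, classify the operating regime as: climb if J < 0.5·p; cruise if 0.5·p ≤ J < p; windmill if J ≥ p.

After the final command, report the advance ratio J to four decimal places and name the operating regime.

J = 0.4074, regime = climb

set_propeller: D = 1.07 m, P = 1.058 m (p = P/D = 0.988785); state ← (V=0, rpm=0)
set_airspeed(84.49): V ← 84.49 m/s
set_airspeed(78.1): V ← 78.1 m/s
throttle_to(10331): rpm ← 10331
throttle_to(10148): rpm ← 10148
adjust_airspeed(-13.3): V ← 78.1 -13.3 = 64.8 m/s
adjust_airspeed(+8.93): V ← 64.8 +8.93 = 73.73 m/s
final state: V = 73.73 m/s, rpm = 10148 → n = rpm/60 = 169.133333 rev/s
J = V / (n·D) = 73.73 / (169.133333 × 1.07) = 0.407410
regime bands: climb J<0.4944 | cruise [0.4944, 0.9888) | windmill J≥0.9888
J = 0.4074 → climb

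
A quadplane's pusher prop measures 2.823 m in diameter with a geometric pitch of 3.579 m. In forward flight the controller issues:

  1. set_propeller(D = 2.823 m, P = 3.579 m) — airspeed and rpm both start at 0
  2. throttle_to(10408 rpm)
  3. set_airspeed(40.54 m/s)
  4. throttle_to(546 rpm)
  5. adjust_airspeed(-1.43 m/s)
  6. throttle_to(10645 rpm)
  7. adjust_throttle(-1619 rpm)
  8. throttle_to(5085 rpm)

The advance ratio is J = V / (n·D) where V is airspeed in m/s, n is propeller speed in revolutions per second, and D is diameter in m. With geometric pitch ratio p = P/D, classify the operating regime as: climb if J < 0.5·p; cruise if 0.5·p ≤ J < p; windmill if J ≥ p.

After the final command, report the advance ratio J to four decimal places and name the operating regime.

set_propeller: D = 2.823 m, P = 3.579 m (p = P/D = 1.267800); state ← (V=0, rpm=0)
throttle_to(10408): rpm ← 10408
set_airspeed(40.54): V ← 40.54 m/s
throttle_to(546): rpm ← 546
adjust_airspeed(-1.43): V ← 40.54 -1.43 = 39.11 m/s
throttle_to(10645): rpm ← 10645
adjust_throttle(-1619): rpm ← 10645 -1619 = 9026
throttle_to(5085): rpm ← 5085
final state: V = 39.11 m/s, rpm = 5085 → n = rpm/60 = 84.750000 rev/s
J = V / (n·D) = 39.11 / (84.750000 × 2.823) = 0.163470
regime bands: climb J<0.6339 | cruise [0.6339, 1.2678) | windmill J≥1.2678
J = 0.1635 → climb

J = 0.1635, regime = climb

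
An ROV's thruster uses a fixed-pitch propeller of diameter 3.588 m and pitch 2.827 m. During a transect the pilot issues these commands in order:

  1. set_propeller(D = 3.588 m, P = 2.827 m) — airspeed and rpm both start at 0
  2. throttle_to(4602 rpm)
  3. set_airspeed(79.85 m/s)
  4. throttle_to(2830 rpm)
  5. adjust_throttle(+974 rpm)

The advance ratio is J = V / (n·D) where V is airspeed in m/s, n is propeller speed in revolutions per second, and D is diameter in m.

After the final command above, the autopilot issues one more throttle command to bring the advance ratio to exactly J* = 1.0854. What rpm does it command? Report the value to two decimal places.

set_propeller: D = 3.588 m, P = 2.827 m (p = P/D = 0.787904); state ← (V=0, rpm=0)
throttle_to(4602): rpm ← 4602
set_airspeed(79.85): V ← 79.85 m/s
throttle_to(2830): rpm ← 2830
adjust_throttle(+974): rpm ← 2830 +974 = 3804
final state: V = 79.85 m/s, rpm = 3804 → n = rpm/60 = 63.400000 rev/s
target J* = 1.0854; solve J* = V/(n·D) for n: n = V/(J*·D) = 79.85/(1.0854 × 3.588) = 20.503720 rev/s
rpm = 60·n = 1230.223218

rpm = 1230.22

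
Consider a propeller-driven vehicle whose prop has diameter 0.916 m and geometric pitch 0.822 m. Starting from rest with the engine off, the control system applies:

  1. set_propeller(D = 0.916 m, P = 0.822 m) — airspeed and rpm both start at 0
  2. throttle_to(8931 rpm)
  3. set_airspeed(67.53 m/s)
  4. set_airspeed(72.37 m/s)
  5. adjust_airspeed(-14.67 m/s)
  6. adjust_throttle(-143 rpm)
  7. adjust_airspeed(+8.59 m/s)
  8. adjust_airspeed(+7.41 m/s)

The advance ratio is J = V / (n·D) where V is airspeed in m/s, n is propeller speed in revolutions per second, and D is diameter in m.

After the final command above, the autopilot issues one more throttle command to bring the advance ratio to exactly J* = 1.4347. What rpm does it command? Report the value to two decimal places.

set_propeller: D = 0.916 m, P = 0.822 m (p = P/D = 0.897380); state ← (V=0, rpm=0)
throttle_to(8931): rpm ← 8931
set_airspeed(67.53): V ← 67.53 m/s
set_airspeed(72.37): V ← 72.37 m/s
adjust_airspeed(-14.67): V ← 72.37 -14.67 = 57.7 m/s
adjust_throttle(-143): rpm ← 8931 -143 = 8788
adjust_airspeed(+8.59): V ← 57.7 +8.59 = 66.29 m/s
adjust_airspeed(+7.41): V ← 66.29 +7.41 = 73.7 m/s
final state: V = 73.7 m/s, rpm = 8788 → n = rpm/60 = 146.466667 rev/s
target J* = 1.4347; solve J* = V/(n·D) for n: n = V/(J*·D) = 73.7/(1.4347 × 0.916) = 56.080376 rev/s
rpm = 60·n = 3364.822553

rpm = 3364.82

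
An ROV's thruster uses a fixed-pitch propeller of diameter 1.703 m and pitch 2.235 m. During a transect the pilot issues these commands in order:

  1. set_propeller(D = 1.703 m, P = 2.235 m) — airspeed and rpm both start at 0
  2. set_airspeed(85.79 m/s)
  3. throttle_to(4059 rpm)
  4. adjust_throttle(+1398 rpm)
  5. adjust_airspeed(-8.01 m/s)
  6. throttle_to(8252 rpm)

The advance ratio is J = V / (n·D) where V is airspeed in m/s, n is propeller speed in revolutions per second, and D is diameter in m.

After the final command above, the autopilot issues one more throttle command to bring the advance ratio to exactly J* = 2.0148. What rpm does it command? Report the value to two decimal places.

rpm = 1360.11

set_propeller: D = 1.703 m, P = 2.235 m (p = P/D = 1.312390); state ← (V=0, rpm=0)
set_airspeed(85.79): V ← 85.79 m/s
throttle_to(4059): rpm ← 4059
adjust_throttle(+1398): rpm ← 4059 +1398 = 5457
adjust_airspeed(-8.01): V ← 85.79 -8.01 = 77.78 m/s
throttle_to(8252): rpm ← 8252
final state: V = 77.78 m/s, rpm = 8252 → n = rpm/60 = 137.533333 rev/s
target J* = 2.0148; solve J* = V/(n·D) for n: n = V/(J*·D) = 77.78/(2.0148 × 1.703) = 22.668425 rev/s
rpm = 60·n = 1360.105507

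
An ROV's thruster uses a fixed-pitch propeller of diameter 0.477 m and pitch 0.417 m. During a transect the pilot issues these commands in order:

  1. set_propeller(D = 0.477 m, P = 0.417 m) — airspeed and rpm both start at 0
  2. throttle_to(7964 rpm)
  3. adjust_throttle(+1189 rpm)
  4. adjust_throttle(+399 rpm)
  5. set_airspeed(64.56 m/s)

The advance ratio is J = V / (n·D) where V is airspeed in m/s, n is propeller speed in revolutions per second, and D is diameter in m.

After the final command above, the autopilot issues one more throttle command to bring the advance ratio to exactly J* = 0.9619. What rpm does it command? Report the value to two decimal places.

set_propeller: D = 0.477 m, P = 0.417 m (p = P/D = 0.874214); state ← (V=0, rpm=0)
throttle_to(7964): rpm ← 7964
adjust_throttle(+1189): rpm ← 7964 +1189 = 9153
adjust_throttle(+399): rpm ← 9153 +399 = 9552
set_airspeed(64.56): V ← 64.56 m/s
final state: V = 64.56 m/s, rpm = 9552 → n = rpm/60 = 159.200000 rev/s
target J* = 0.9619; solve J* = V/(n·D) for n: n = V/(J*·D) = 64.56/(0.9619 × 0.477) = 140.706843 rev/s
rpm = 60·n = 8442.410559

rpm = 8442.41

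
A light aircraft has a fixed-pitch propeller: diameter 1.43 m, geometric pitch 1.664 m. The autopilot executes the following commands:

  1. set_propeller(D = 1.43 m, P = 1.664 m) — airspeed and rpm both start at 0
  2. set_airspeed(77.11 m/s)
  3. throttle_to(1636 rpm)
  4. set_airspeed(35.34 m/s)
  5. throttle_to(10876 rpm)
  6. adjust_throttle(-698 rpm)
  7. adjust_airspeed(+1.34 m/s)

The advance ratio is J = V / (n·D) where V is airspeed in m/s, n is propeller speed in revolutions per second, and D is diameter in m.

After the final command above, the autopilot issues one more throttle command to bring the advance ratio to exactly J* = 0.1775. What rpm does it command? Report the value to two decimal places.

set_propeller: D = 1.43 m, P = 1.664 m (p = P/D = 1.163636); state ← (V=0, rpm=0)
set_airspeed(77.11): V ← 77.11 m/s
throttle_to(1636): rpm ← 1636
set_airspeed(35.34): V ← 35.34 m/s
throttle_to(10876): rpm ← 10876
adjust_throttle(-698): rpm ← 10876 -698 = 10178
adjust_airspeed(+1.34): V ← 35.34 +1.34 = 36.68 m/s
final state: V = 36.68 m/s, rpm = 10178 → n = rpm/60 = 169.633333 rev/s
target J* = 0.1775; solve J* = V/(n·D) for n: n = V/(J*·D) = 36.68/(0.1775 × 1.43) = 144.509012 rev/s
rpm = 60·n = 8670.540727

rpm = 8670.54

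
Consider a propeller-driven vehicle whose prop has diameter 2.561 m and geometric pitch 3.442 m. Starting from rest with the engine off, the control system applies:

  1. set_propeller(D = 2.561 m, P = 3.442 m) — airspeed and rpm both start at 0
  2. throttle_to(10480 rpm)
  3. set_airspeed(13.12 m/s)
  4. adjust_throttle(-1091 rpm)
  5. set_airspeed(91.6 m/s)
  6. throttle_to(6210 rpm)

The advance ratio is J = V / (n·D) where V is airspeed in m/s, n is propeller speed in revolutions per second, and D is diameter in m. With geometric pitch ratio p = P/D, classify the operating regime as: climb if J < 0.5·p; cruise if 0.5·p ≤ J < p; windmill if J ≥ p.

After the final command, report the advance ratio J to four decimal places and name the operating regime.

set_propeller: D = 2.561 m, P = 3.442 m (p = P/D = 1.344006); state ← (V=0, rpm=0)
throttle_to(10480): rpm ← 10480
set_airspeed(13.12): V ← 13.12 m/s
adjust_throttle(-1091): rpm ← 10480 -1091 = 9389
set_airspeed(91.6): V ← 91.6 m/s
throttle_to(6210): rpm ← 6210
final state: V = 91.6 m/s, rpm = 6210 → n = rpm/60 = 103.500000 rev/s
J = V / (n·D) = 91.6 / (103.500000 × 2.561) = 0.345578
regime bands: climb J<0.6720 | cruise [0.6720, 1.3440) | windmill J≥1.3440
J = 0.3456 → climb

J = 0.3456, regime = climb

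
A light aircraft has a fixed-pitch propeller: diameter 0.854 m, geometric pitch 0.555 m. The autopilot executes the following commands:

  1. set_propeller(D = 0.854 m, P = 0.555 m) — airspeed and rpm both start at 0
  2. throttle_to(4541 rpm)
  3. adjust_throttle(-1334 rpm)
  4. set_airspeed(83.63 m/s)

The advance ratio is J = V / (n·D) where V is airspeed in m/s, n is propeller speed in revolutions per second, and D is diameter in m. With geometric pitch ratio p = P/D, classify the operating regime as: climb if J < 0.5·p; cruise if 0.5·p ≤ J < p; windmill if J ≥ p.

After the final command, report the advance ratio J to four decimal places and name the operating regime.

J = 1.8321, regime = windmill

set_propeller: D = 0.854 m, P = 0.555 m (p = P/D = 0.649883); state ← (V=0, rpm=0)
throttle_to(4541): rpm ← 4541
adjust_throttle(-1334): rpm ← 4541 -1334 = 3207
set_airspeed(83.63): V ← 83.63 m/s
final state: V = 83.63 m/s, rpm = 3207 → n = rpm/60 = 53.450000 rev/s
J = V / (n·D) = 83.63 / (53.450000 × 0.854) = 1.832131
regime bands: climb J<0.3249 | cruise [0.3249, 0.6499) | windmill J≥0.6499
J = 1.8321 → windmill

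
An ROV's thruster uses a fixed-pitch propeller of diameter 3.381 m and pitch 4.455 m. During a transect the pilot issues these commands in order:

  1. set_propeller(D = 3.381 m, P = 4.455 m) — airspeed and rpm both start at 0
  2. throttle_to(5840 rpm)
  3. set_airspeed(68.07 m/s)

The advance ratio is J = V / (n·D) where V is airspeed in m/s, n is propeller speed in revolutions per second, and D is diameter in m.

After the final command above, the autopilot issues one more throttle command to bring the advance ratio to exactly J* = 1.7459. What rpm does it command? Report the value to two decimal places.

set_propeller: D = 3.381 m, P = 4.455 m (p = P/D = 1.317657); state ← (V=0, rpm=0)
throttle_to(5840): rpm ← 5840
set_airspeed(68.07): V ← 68.07 m/s
final state: V = 68.07 m/s, rpm = 5840 → n = rpm/60 = 97.333333 rev/s
target J* = 1.7459; solve J* = V/(n·D) for n: n = V/(J*·D) = 68.07/(1.7459 × 3.381) = 11.531644 rev/s
rpm = 60·n = 691.898621

rpm = 691.90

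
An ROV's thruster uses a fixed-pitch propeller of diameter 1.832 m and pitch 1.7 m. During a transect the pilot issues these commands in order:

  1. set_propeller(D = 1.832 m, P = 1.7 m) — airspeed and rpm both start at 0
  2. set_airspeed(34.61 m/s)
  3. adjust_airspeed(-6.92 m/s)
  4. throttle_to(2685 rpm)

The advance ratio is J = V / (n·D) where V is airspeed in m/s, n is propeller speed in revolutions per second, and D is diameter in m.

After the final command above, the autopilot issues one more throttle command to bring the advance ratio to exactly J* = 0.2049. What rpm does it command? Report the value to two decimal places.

set_propeller: D = 1.832 m, P = 1.7 m (p = P/D = 0.927948); state ← (V=0, rpm=0)
set_airspeed(34.61): V ← 34.61 m/s
adjust_airspeed(-6.92): V ← 34.61 -6.92 = 27.69 m/s
throttle_to(2685): rpm ← 2685
final state: V = 27.69 m/s, rpm = 2685 → n = rpm/60 = 44.750000 rev/s
target J* = 0.2049; solve J* = V/(n·D) for n: n = V/(J*·D) = 27.69/(0.2049 × 1.832) = 73.765880 rev/s
rpm = 60·n = 4425.952803

rpm = 4425.95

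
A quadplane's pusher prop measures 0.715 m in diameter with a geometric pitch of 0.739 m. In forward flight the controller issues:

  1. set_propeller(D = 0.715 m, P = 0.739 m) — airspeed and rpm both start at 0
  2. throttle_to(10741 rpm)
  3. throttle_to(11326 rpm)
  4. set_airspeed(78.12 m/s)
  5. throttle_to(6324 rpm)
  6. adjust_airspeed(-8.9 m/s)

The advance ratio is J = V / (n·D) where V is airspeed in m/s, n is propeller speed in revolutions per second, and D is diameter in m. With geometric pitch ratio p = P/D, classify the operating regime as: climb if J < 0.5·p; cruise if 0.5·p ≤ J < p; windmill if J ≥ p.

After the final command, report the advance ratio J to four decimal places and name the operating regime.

set_propeller: D = 0.715 m, P = 0.739 m (p = P/D = 1.033566); state ← (V=0, rpm=0)
throttle_to(10741): rpm ← 10741
throttle_to(11326): rpm ← 11326
set_airspeed(78.12): V ← 78.12 m/s
throttle_to(6324): rpm ← 6324
adjust_airspeed(-8.9): V ← 78.12 -8.9 = 69.22 m/s
final state: V = 69.22 m/s, rpm = 6324 → n = rpm/60 = 105.400000 rev/s
J = V / (n·D) = 69.22 / (105.400000 × 0.715) = 0.918512
regime bands: climb J<0.5168 | cruise [0.5168, 1.0336) | windmill J≥1.0336
J = 0.9185 → cruise

J = 0.9185, regime = cruise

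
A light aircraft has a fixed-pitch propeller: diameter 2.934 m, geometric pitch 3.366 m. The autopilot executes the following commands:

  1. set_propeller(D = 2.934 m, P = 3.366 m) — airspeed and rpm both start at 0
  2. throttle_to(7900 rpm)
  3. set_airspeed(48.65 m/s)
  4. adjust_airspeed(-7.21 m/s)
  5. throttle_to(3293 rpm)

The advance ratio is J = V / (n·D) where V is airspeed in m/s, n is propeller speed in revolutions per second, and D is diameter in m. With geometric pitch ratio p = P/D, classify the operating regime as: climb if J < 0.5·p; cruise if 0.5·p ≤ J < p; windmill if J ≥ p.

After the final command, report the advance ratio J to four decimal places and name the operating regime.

J = 0.2573, regime = climb

set_propeller: D = 2.934 m, P = 3.366 m (p = P/D = 1.147239); state ← (V=0, rpm=0)
throttle_to(7900): rpm ← 7900
set_airspeed(48.65): V ← 48.65 m/s
adjust_airspeed(-7.21): V ← 48.65 -7.21 = 41.44 m/s
throttle_to(3293): rpm ← 3293
final state: V = 41.44 m/s, rpm = 3293 → n = rpm/60 = 54.883333 rev/s
J = V / (n·D) = 41.44 / (54.883333 × 2.934) = 0.257347
regime bands: climb J<0.5736 | cruise [0.5736, 1.1472) | windmill J≥1.1472
J = 0.2573 → climb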